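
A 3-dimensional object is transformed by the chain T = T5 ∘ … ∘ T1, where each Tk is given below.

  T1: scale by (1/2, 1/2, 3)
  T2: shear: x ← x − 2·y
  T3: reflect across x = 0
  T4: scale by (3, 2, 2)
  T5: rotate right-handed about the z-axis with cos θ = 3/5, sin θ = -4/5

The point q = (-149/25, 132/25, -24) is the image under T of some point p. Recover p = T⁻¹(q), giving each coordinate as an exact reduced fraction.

p = (2, -8/5, -4)

T1 = [1/2 0 0 0; 0 1/2 0 0; 0 0 3 0; 0 0 0 1]
T2·T1 = [1/2 -1 0 0; 0 1/2 0 0; 0 0 3 0; 0 0 0 1]
T3·…·T1 = [-1/2 1 0 0; 0 1/2 0 0; 0 0 3 0; 0 0 0 1]
T4·…·T1 = [-3/2 3 0 0; 0 1 0 0; 0 0 6 0; 0 0 0 1]
T5·…·T1 = [-9/10 13/5 0 0; 6/5 -9/5 0 0; 0 0 6 0; 0 0 0 1]
det M = -9; M⁻¹ = [6/5 26/15 0 0; 4/5 3/5 0 0; 0 0 1/6 0; 0 0 0 1]
M⁻¹ · (-149/25, 132/25, -24)ᵀ = (2, -8/5, -4)ᵀ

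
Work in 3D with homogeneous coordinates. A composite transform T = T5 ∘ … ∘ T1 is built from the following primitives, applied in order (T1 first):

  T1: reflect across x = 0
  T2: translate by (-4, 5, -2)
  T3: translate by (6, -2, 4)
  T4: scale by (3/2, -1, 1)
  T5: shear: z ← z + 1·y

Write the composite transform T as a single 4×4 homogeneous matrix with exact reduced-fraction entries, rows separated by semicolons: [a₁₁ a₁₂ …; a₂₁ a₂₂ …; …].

T1 = [-1 0 0 0; 0 1 0 0; 0 0 1 0; 0 0 0 1]
T2·T1 = [-1 0 0 -4; 0 1 0 5; 0 0 1 -2; 0 0 0 1]
T3·…·T1 = [-1 0 0 2; 0 1 0 3; 0 0 1 2; 0 0 0 1]
T4·…·T1 = [-3/2 0 0 3; 0 -1 0 -3; 0 0 1 2; 0 0 0 1]
T5·…·T1 = [-3/2 0 0 3; 0 -1 0 -3; 0 -1 1 -1; 0 0 0 1]

T = [-3/2 0 0 3; 0 -1 0 -3; 0 -1 1 -1; 0 0 0 1]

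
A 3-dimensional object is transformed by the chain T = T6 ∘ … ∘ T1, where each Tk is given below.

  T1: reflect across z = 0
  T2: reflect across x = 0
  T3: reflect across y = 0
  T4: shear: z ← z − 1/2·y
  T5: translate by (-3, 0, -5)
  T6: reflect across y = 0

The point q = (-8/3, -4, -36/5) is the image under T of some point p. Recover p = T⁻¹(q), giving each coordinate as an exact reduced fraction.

p = (-1/3, -4, 1/5)

T1 = [1 0 0 0; 0 1 0 0; 0 0 -1 0; 0 0 0 1]
T2·T1 = [-1 0 0 0; 0 1 0 0; 0 0 -1 0; 0 0 0 1]
T3·…·T1 = [-1 0 0 0; 0 -1 0 0; 0 0 -1 0; 0 0 0 1]
T4·…·T1 = [-1 0 0 0; 0 -1 0 0; 0 1/2 -1 0; 0 0 0 1]
T5·…·T1 = [-1 0 0 -3; 0 -1 0 0; 0 1/2 -1 -5; 0 0 0 1]
T6·…·T1 = [-1 0 0 -3; 0 1 0 0; 0 1/2 -1 -5; 0 0 0 1]
det M = 1; M⁻¹ = [-1 0 0 -3; 0 1 0 0; 0 1/2 -1 -5; 0 0 0 1]
M⁻¹ · (-8/3, -4, -36/5)ᵀ = (-1/3, -4, 1/5)ᵀ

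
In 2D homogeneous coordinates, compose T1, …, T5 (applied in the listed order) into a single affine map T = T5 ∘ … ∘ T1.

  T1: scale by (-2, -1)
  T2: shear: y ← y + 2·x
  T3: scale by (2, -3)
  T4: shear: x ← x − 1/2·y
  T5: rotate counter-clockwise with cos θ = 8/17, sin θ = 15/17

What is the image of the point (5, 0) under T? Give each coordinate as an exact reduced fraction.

T(p) = (-1300/17, -270/17)

T1 scale by (-2, -1): (5, 0) → (-10, 0)
T2 shear: y ← y + 2·x: (-10, 0) → (-10, -20)
T3 scale by (2, -3): (-10, -20) → (-20, 60)
T4 shear: x ← x − 1/2·y: (-20, 60) → (-50, 60)
T5 rotate counter-clockwise with cos θ = 8/17, sin θ = 15/17: (-50, 60) → (-1300/17, -270/17)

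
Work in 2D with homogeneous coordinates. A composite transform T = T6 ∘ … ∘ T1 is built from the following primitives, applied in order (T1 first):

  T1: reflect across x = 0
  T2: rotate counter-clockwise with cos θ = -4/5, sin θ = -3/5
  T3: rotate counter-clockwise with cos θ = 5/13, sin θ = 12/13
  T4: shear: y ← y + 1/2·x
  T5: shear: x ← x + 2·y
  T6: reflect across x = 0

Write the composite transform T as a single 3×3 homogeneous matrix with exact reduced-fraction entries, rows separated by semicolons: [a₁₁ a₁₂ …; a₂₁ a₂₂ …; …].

T1 = [-1 0 0; 0 1 0; 0 0 1]
T2·T1 = [4/5 3/5 0; 3/5 -4/5 0; 0 0 1]
T3·…·T1 = [-16/65 63/65 0; 63/65 16/65 0; 0 0 1]
T4·…·T1 = [-16/65 63/65 0; 11/13 19/26 0; 0 0 1]
T5·…·T1 = [94/65 158/65 0; 11/13 19/26 0; 0 0 1]
T6·…·T1 = [-94/65 -158/65 0; 11/13 19/26 0; 0 0 1]

T = [-94/65 -158/65 0; 11/13 19/26 0; 0 0 1]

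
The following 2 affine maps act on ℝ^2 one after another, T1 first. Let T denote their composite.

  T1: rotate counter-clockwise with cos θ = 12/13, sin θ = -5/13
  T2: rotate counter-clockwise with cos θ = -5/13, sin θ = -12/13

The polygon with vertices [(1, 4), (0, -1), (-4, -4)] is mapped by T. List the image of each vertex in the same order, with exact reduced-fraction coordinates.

image vertices: (356/169, -599/169), (-119/169, 120/169), (4/169, 956/169)

T1 rotate counter-clockwise with cos θ = 12/13, sin θ = -5/13: (1, 4) → (32/13, 43/13); (0, -1) → (-5/13, -12/13); (-4, -4) → (-68/13, -28/13)
T2 rotate counter-clockwise with cos θ = -5/13, sin θ = -12/13: (32/13, 43/13) → (356/169, -599/169); (-5/13, -12/13) → (-119/169, 120/169); (-68/13, -28/13) → (4/169, 956/169)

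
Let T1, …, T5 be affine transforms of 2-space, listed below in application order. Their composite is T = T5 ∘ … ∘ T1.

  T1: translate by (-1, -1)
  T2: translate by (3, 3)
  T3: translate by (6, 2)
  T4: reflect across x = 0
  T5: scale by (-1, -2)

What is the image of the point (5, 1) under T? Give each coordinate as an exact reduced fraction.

T(p) = (13, -10)

T1 translate by (-1, -1): (5, 1) → (4, 0)
T2 translate by (3, 3): (4, 0) → (7, 3)
T3 translate by (6, 2): (7, 3) → (13, 5)
T4 reflect across x = 0: (13, 5) → (-13, 5)
T5 scale by (-1, -2): (-13, 5) → (13, -10)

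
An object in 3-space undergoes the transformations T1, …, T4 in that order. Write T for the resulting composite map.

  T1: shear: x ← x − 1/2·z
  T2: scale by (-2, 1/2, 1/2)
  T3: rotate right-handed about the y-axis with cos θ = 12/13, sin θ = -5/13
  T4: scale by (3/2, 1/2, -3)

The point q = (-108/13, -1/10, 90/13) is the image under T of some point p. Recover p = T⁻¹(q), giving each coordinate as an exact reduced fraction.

p = (3, -2/5, 0)

T1 = [1 0 -1/2 0; 0 1 0 0; 0 0 1 0; 0 0 0 1]
T2·T1 = [-2 0 1 0; 0 1/2 0 0; 0 0 1/2 0; 0 0 0 1]
T3·…·T1 = [-24/13 0 19/26 0; 0 1/2 0 0; -10/13 0 11/13 0; 0 0 0 1]
T4·…·T1 = [-36/13 0 57/52 0; 0 1/4 0 0; 30/13 0 -33/13 0; 0 0 0 1]
det M = 9/8; M⁻¹ = [-22/39 0 -19/78 0; 0 4 0 0; -20/39 0 -8/13 0; 0 0 0 1]
M⁻¹ · (-108/13, -1/10, 90/13)ᵀ = (3, -2/5, 0)ᵀ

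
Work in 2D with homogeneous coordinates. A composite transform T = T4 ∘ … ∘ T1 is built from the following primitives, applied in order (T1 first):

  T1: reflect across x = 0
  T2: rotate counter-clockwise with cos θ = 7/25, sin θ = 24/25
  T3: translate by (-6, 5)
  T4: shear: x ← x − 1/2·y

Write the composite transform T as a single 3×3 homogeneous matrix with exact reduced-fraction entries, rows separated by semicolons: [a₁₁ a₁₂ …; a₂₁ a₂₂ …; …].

T = [1/5 -11/10 -17/2; -24/25 7/25 5; 0 0 1]

T1 = [-1 0 0; 0 1 0; 0 0 1]
T2·T1 = [-7/25 -24/25 0; -24/25 7/25 0; 0 0 1]
T3·…·T1 = [-7/25 -24/25 -6; -24/25 7/25 5; 0 0 1]
T4·…·T1 = [1/5 -11/10 -17/2; -24/25 7/25 5; 0 0 1]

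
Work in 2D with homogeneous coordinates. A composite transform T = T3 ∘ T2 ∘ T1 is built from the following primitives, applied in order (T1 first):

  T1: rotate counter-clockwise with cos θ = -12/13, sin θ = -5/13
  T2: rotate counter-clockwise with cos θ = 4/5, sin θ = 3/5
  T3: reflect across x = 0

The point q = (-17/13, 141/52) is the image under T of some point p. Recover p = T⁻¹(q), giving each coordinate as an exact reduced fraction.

T1 = [-12/13 5/13 0; -5/13 -12/13 0; 0 0 1]
T2·T1 = [-33/65 56/65 0; -56/65 -33/65 0; 0 0 1]
T3·…·T1 = [33/65 -56/65 0; -56/65 -33/65 0; 0 0 1]
det M = -1; M⁻¹ = [33/65 -56/65 0; -56/65 -33/65 0; 0 0 1]
M⁻¹ · (-17/13, 141/52)ᵀ = (-3, -1/4)ᵀ

p = (-3, -1/4)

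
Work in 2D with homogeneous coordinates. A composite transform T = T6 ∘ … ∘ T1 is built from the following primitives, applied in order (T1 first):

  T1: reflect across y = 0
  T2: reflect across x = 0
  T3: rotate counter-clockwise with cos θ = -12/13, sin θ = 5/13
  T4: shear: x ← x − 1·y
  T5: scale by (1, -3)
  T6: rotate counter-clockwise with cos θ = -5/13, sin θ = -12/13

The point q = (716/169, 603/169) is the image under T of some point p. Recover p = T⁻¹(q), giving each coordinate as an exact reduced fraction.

T1 = [1 0 0; 0 -1 0; 0 0 1]
T2·T1 = [-1 0 0; 0 -1 0; 0 0 1]
T3·…·T1 = [12/13 5/13 0; -5/13 12/13 0; 0 0 1]
T4·…·T1 = [17/13 -7/13 0; -5/13 12/13 0; 0 0 1]
T5·…·T1 = [17/13 -7/13 0; 15/13 -36/13 0; 0 0 1]
T6·…·T1 = [95/169 -397/169 0; -279/169 264/169 0; 0 0 1]
det M = -3; M⁻¹ = [-88/169 -397/507 0; -93/169 -95/507 0; 0 0 1]
M⁻¹ · (716/169, 603/169)ᵀ = (-5, -3)ᵀ

p = (-5, -3)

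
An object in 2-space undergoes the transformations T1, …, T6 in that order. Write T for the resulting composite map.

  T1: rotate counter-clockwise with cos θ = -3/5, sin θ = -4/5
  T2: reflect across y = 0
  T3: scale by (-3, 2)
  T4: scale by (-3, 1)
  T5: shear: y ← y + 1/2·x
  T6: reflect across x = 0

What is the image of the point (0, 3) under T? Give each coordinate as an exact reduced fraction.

T(p) = (-108/5, 72/5)

T1 rotate counter-clockwise with cos θ = -3/5, sin θ = -4/5: (0, 3) → (12/5, -9/5)
T2 reflect across y = 0: (12/5, -9/5) → (12/5, 9/5)
T3 scale by (-3, 2): (12/5, 9/5) → (-36/5, 18/5)
T4 scale by (-3, 1): (-36/5, 18/5) → (108/5, 18/5)
T5 shear: y ← y + 1/2·x: (108/5, 18/5) → (108/5, 72/5)
T6 reflect across x = 0: (108/5, 72/5) → (-108/5, 72/5)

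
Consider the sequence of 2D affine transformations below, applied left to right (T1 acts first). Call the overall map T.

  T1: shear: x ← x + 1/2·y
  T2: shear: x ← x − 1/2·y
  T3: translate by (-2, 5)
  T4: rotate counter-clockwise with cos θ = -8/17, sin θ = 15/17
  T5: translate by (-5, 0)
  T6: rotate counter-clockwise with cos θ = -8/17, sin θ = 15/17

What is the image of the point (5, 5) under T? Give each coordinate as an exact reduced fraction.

T(p) = (2597/289, -3605/289)

T1 shear: x ← x + 1/2·y: (5, 5) → (15/2, 5)
T2 shear: x ← x − 1/2·y: (15/2, 5) → (5, 5)
T3 translate by (-2, 5): (5, 5) → (3, 10)
T4 rotate counter-clockwise with cos θ = -8/17, sin θ = 15/17: (3, 10) → (-174/17, -35/17)
T5 translate by (-5, 0): (-174/17, -35/17) → (-259/17, -35/17)
T6 rotate counter-clockwise with cos θ = -8/17, sin θ = 15/17: (-259/17, -35/17) → (2597/289, -3605/289)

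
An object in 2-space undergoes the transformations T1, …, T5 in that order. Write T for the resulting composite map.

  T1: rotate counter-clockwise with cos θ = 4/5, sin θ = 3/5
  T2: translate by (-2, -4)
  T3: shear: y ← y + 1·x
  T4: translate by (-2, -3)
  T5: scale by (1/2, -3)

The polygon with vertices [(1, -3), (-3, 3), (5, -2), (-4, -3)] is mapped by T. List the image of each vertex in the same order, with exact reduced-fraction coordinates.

T1 rotate counter-clockwise with cos θ = 4/5, sin θ = 3/5: (1, -3) → (13/5, -9/5); (-3, 3) → (-21/5, 3/5); (5, -2) → (26/5, 7/5); (-4, -3) → (-7/5, -24/5)
T2 translate by (-2, -4): (13/5, -9/5) → (3/5, -29/5); (-21/5, 3/5) → (-31/5, -17/5); (26/5, 7/5) → (16/5, -13/5); (-7/5, -24/5) → (-17/5, -44/5)
T3 shear: y ← y + 1·x: (3/5, -29/5) → (3/5, -26/5); (-31/5, -17/5) → (-31/5, -48/5); (16/5, -13/5) → (16/5, 3/5); (-17/5, -44/5) → (-17/5, -61/5)
T4 translate by (-2, -3): (3/5, -26/5) → (-7/5, -41/5); (-31/5, -48/5) → (-41/5, -63/5); (16/5, 3/5) → (6/5, -12/5); (-17/5, -61/5) → (-27/5, -76/5)
T5 scale by (1/2, -3): (-7/5, -41/5) → (-7/10, 123/5); (-41/5, -63/5) → (-41/10, 189/5); (6/5, -12/5) → (3/5, 36/5); (-27/5, -76/5) → (-27/10, 228/5)

image vertices: (-7/10, 123/5), (-41/10, 189/5), (3/5, 36/5), (-27/10, 228/5)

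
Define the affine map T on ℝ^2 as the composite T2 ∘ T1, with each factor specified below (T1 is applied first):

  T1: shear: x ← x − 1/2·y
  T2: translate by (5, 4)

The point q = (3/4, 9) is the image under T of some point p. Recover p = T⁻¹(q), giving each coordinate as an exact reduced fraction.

p = (-7/4, 5)

T1 = [1 -1/2 0; 0 1 0; 0 0 1]
T2·T1 = [1 -1/2 5; 0 1 4; 0 0 1]
det M = 1; M⁻¹ = [1 1/2 -7; 0 1 -4; 0 0 1]
M⁻¹ · (3/4, 9)ᵀ = (-7/4, 5)ᵀ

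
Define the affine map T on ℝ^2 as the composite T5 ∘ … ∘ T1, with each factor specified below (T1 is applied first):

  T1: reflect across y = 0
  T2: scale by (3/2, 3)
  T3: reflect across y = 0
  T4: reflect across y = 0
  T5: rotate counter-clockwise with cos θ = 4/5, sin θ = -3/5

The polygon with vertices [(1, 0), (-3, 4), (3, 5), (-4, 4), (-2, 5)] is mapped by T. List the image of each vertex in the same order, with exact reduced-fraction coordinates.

image vertices: (6/5, -9/10), (-54/5, -69/10), (-27/5, -147/10), (-12, -6), (-57/5, -51/5)

T1 reflect across y = 0: (1, 0) → (1, 0); (-3, 4) → (-3, -4); (3, 5) → (3, -5); (-4, 4) → (-4, -4); (-2, 5) → (-2, -5)
T2 scale by (3/2, 3): (1, 0) → (3/2, 0); (-3, -4) → (-9/2, -12); (3, -5) → (9/2, -15); (-4, -4) → (-6, -12); (-2, -5) → (-3, -15)
T3 reflect across y = 0: (3/2, 0) → (3/2, 0); (-9/2, -12) → (-9/2, 12); (9/2, -15) → (9/2, 15); (-6, -12) → (-6, 12); (-3, -15) → (-3, 15)
T4 reflect across y = 0: (3/2, 0) → (3/2, 0); (-9/2, 12) → (-9/2, -12); (9/2, 15) → (9/2, -15); (-6, 12) → (-6, -12); (-3, 15) → (-3, -15)
T5 rotate counter-clockwise with cos θ = 4/5, sin θ = -3/5: (3/2, 0) → (6/5, -9/10); (-9/2, -12) → (-54/5, -69/10); (9/2, -15) → (-27/5, -147/10); (-6, -12) → (-12, -6); (-3, -15) → (-57/5, -51/5)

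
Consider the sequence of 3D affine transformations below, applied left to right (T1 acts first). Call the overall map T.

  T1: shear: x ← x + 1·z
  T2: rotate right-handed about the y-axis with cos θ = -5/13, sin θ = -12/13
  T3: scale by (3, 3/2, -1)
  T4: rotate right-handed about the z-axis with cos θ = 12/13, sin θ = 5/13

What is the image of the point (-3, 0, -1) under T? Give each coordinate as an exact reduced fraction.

T1 shear: x ← x + 1·z: (-3, 0, -1) → (-4, 0, -1)
T2 rotate right-handed about the y-axis with cos θ = -5/13, sin θ = -12/13: (-4, 0, -1) → (32/13, 0, -43/13)
T3 scale by (3, 3/2, -1): (32/13, 0, -43/13) → (96/13, 0, 43/13)
T4 rotate right-handed about the z-axis with cos θ = 12/13, sin θ = 5/13: (96/13, 0, 43/13) → (1152/169, 480/169, 43/13)

T(p) = (1152/169, 480/169, 43/13)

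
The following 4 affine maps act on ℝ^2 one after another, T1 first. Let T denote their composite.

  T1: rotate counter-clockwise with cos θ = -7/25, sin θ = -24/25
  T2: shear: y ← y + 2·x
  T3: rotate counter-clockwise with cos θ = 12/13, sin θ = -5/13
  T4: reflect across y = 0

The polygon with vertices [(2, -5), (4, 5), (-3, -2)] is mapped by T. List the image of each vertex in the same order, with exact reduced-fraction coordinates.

image vertices: (-3013/325, 2702/325), (1369/325, -176/325), (-164/325, -519/325)

T1 rotate counter-clockwise with cos θ = -7/25, sin θ = -24/25: (2, -5) → (-134/25, -13/25); (4, 5) → (92/25, -131/25); (-3, -2) → (-27/25, 86/25)
T2 shear: y ← y + 2·x: (-134/25, -13/25) → (-134/25, -281/25); (92/25, -131/25) → (92/25, 53/25); (-27/25, 86/25) → (-27/25, 32/25)
T3 rotate counter-clockwise with cos θ = 12/13, sin θ = -5/13: (-134/25, -281/25) → (-3013/325, -2702/325); (92/25, 53/25) → (1369/325, 176/325); (-27/25, 32/25) → (-164/325, 519/325)
T4 reflect across y = 0: (-3013/325, -2702/325) → (-3013/325, 2702/325); (1369/325, 176/325) → (1369/325, -176/325); (-164/325, 519/325) → (-164/325, -519/325)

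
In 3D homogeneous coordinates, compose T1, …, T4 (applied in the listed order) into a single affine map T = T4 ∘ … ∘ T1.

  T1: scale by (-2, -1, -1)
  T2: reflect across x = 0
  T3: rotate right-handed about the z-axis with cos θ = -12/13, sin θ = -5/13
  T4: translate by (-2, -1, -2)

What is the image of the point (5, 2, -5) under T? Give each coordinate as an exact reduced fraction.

T(p) = (-12, -3, 3)

T1 scale by (-2, -1, -1): (5, 2, -5) → (-10, -2, 5)
T2 reflect across x = 0: (-10, -2, 5) → (10, -2, 5)
T3 rotate right-handed about the z-axis with cos θ = -12/13, sin θ = -5/13: (10, -2, 5) → (-10, -2, 5)
T4 translate by (-2, -1, -2): (-10, -2, 5) → (-12, -3, 3)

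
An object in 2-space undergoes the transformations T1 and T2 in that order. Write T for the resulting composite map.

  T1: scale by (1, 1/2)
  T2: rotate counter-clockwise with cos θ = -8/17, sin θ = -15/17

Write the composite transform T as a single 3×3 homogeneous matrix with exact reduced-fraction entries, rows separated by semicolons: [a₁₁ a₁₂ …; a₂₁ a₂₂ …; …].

T = [-8/17 15/34 0; -15/17 -4/17 0; 0 0 1]

T1 = [1 0 0; 0 1/2 0; 0 0 1]
T2·T1 = [-8/17 15/34 0; -15/17 -4/17 0; 0 0 1]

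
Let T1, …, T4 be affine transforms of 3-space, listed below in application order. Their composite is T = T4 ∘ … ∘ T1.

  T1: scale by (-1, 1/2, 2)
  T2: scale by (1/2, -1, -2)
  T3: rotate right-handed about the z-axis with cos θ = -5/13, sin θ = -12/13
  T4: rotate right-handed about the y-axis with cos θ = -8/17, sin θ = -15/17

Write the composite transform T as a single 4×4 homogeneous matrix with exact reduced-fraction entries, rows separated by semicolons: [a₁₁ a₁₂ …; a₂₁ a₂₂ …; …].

T1 = [-1 0 0 0; 0 1/2 0 0; 0 0 2 0; 0 0 0 1]
T2·T1 = [-1/2 0 0 0; 0 -1/2 0 0; 0 0 -4 0; 0 0 0 1]
T3·…·T1 = [5/26 -6/13 0 0; 6/13 5/26 0 0; 0 0 -4 0; 0 0 0 1]
T4·…·T1 = [-20/221 48/221 60/17 0; 6/13 5/26 0 0; 75/442 -90/221 32/17 0; 0 0 0 1]

T = [-20/221 48/221 60/17 0; 6/13 5/26 0 0; 75/442 -90/221 32/17 0; 0 0 0 1]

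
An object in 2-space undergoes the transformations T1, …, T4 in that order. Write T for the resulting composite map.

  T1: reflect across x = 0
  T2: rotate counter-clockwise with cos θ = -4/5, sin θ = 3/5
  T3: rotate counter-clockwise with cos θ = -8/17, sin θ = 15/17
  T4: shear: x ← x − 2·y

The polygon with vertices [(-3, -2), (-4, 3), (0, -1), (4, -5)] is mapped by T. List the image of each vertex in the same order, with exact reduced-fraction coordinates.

image vertices: (49/17, -226/85), (190/17, -75/17), (-22/17, 13/85), (-234/17, 401/85)

T1 reflect across x = 0: (-3, -2) → (3, -2); (-4, 3) → (4, 3); (0, -1) → (0, -1); (4, -5) → (-4, -5)
T2 rotate counter-clockwise with cos θ = -4/5, sin θ = 3/5: (3, -2) → (-6/5, 17/5); (4, 3) → (-5, 0); (0, -1) → (3/5, 4/5); (-4, -5) → (31/5, 8/5)
T3 rotate counter-clockwise with cos θ = -8/17, sin θ = 15/17: (-6/5, 17/5) → (-207/85, -226/85); (-5, 0) → (40/17, -75/17); (3/5, 4/5) → (-84/85, 13/85); (31/5, 8/5) → (-368/85, 401/85)
T4 shear: x ← x − 2·y: (-207/85, -226/85) → (49/17, -226/85); (40/17, -75/17) → (190/17, -75/17); (-84/85, 13/85) → (-22/17, 13/85); (-368/85, 401/85) → (-234/17, 401/85)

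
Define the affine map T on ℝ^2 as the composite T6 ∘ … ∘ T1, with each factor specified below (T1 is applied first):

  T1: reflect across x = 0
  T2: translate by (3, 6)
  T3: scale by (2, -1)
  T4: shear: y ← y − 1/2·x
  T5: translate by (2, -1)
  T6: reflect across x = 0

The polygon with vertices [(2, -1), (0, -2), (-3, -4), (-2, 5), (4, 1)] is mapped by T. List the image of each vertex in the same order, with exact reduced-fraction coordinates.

T1 reflect across x = 0: (2, -1) → (-2, -1); (0, -2) → (0, -2); (-3, -4) → (3, -4); (-2, 5) → (2, 5); (4, 1) → (-4, 1)
T2 translate by (3, 6): (-2, -1) → (1, 5); (0, -2) → (3, 4); (3, -4) → (6, 2); (2, 5) → (5, 11); (-4, 1) → (-1, 7)
T3 scale by (2, -1): (1, 5) → (2, -5); (3, 4) → (6, -4); (6, 2) → (12, -2); (5, 11) → (10, -11); (-1, 7) → (-2, -7)
T4 shear: y ← y − 1/2·x: (2, -5) → (2, -6); (6, -4) → (6, -7); (12, -2) → (12, -8); (10, -11) → (10, -16); (-2, -7) → (-2, -6)
T5 translate by (2, -1): (2, -6) → (4, -7); (6, -7) → (8, -8); (12, -8) → (14, -9); (10, -16) → (12, -17); (-2, -6) → (0, -7)
T6 reflect across x = 0: (4, -7) → (-4, -7); (8, -8) → (-8, -8); (14, -9) → (-14, -9); (12, -17) → (-12, -17); (0, -7) → (0, -7)

image vertices: (-4, -7), (-8, -8), (-14, -9), (-12, -17), (0, -7)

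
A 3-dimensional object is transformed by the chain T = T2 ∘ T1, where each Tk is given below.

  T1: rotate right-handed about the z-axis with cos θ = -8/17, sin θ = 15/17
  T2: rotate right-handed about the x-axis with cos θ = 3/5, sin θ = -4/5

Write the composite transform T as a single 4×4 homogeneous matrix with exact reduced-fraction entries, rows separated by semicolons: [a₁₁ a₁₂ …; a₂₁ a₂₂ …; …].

T1 = [-8/17 -15/17 0 0; 15/17 -8/17 0 0; 0 0 1 0; 0 0 0 1]
T2·T1 = [-8/17 -15/17 0 0; 9/17 -24/85 4/5 0; -12/17 32/85 3/5 0; 0 0 0 1]

T = [-8/17 -15/17 0 0; 9/17 -24/85 4/5 0; -12/17 32/85 3/5 0; 0 0 0 1]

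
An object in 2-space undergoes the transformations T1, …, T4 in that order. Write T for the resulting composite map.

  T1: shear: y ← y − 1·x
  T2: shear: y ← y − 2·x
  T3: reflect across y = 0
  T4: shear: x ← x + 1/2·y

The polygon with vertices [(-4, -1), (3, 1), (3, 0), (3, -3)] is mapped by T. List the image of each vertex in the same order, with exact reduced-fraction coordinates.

image vertices: (-19/2, -11), (7, 8), (15/2, 9), (9, 12)

T1 shear: y ← y − 1·x: (-4, -1) → (-4, 3); (3, 1) → (3, -2); (3, 0) → (3, -3); (3, -3) → (3, -6)
T2 shear: y ← y − 2·x: (-4, 3) → (-4, 11); (3, -2) → (3, -8); (3, -3) → (3, -9); (3, -6) → (3, -12)
T3 reflect across y = 0: (-4, 11) → (-4, -11); (3, -8) → (3, 8); (3, -9) → (3, 9); (3, -12) → (3, 12)
T4 shear: x ← x + 1/2·y: (-4, -11) → (-19/2, -11); (3, 8) → (7, 8); (3, 9) → (15/2, 9); (3, 12) → (9, 12)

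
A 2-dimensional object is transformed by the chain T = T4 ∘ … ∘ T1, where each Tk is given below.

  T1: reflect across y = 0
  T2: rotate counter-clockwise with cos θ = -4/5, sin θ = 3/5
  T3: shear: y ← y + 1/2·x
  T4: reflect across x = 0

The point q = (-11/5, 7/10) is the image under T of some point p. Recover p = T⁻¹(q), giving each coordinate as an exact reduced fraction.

p = (-2, 1)

T1 = [1 0 0; 0 -1 0; 0 0 1]
T2·T1 = [-4/5 3/5 0; 3/5 4/5 0; 0 0 1]
T3·…·T1 = [-4/5 3/5 0; 1/5 11/10 0; 0 0 1]
T4·…·T1 = [4/5 -3/5 0; 1/5 11/10 0; 0 0 1]
det M = 1; M⁻¹ = [11/10 3/5 0; -1/5 4/5 0; 0 0 1]
M⁻¹ · (-11/5, 7/10)ᵀ = (-2, 1)ᵀ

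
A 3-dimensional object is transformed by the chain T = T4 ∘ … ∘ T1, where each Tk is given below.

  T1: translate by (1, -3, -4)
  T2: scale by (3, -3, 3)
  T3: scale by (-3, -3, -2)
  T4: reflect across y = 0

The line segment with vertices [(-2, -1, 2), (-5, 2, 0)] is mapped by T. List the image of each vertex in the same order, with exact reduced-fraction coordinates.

T1 translate by (1, -3, -4): (-2, -1, 2) → (-1, -4, -2); (-5, 2, 0) → (-4, -1, -4)
T2 scale by (3, -3, 3): (-1, -4, -2) → (-3, 12, -6); (-4, -1, -4) → (-12, 3, -12)
T3 scale by (-3, -3, -2): (-3, 12, -6) → (9, -36, 12); (-12, 3, -12) → (36, -9, 24)
T4 reflect across y = 0: (9, -36, 12) → (9, 36, 12); (36, -9, 24) → (36, 9, 24)

image vertices: (9, 36, 12), (36, 9, 24)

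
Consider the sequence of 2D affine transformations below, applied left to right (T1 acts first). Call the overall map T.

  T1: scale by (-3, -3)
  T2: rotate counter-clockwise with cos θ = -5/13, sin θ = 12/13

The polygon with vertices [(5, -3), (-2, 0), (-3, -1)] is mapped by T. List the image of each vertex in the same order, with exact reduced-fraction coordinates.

image vertices: (-33/13, -225/13), (-30/13, 72/13), (-81/13, 93/13)

T1 scale by (-3, -3): (5, -3) → (-15, 9); (-2, 0) → (6, 0); (-3, -1) → (9, 3)
T2 rotate counter-clockwise with cos θ = -5/13, sin θ = 12/13: (-15, 9) → (-33/13, -225/13); (6, 0) → (-30/13, 72/13); (9, 3) → (-81/13, 93/13)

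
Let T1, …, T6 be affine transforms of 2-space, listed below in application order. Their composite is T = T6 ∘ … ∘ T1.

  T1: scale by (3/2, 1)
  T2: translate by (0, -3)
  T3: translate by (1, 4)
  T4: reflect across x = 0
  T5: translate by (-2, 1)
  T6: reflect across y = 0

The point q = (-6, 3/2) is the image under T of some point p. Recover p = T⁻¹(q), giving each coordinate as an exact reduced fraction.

p = (2, -7/2)

T1 = [3/2 0 0; 0 1 0; 0 0 1]
T2·T1 = [3/2 0 0; 0 1 -3; 0 0 1]
T3·…·T1 = [3/2 0 1; 0 1 1; 0 0 1]
T4·…·T1 = [-3/2 0 -1; 0 1 1; 0 0 1]
T5·…·T1 = [-3/2 0 -3; 0 1 2; 0 0 1]
T6·…·T1 = [-3/2 0 -3; 0 -1 -2; 0 0 1]
det M = 3/2; M⁻¹ = [-2/3 0 -2; 0 -1 -2; 0 0 1]
M⁻¹ · (-6, 3/2)ᵀ = (2, -7/2)ᵀ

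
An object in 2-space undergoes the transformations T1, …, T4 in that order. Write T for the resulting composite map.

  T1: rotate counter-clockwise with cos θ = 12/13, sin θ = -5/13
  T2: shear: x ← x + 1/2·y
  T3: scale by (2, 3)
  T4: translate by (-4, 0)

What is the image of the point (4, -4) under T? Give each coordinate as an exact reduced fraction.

T1 rotate counter-clockwise with cos θ = 12/13, sin θ = -5/13: (4, -4) → (28/13, -68/13)
T2 shear: x ← x + 1/2·y: (28/13, -68/13) → (-6/13, -68/13)
T3 scale by (2, 3): (-6/13, -68/13) → (-12/13, -204/13)
T4 translate by (-4, 0): (-12/13, -204/13) → (-64/13, -204/13)

T(p) = (-64/13, -204/13)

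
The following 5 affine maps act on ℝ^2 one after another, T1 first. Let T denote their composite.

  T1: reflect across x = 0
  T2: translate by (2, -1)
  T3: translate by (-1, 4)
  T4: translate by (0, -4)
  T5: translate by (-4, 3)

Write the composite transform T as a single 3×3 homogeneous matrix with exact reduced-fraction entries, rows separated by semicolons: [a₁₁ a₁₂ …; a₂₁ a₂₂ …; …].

T = [-1 0 -3; 0 1 2; 0 0 1]

T1 = [-1 0 0; 0 1 0; 0 0 1]
T2·T1 = [-1 0 2; 0 1 -1; 0 0 1]
T3·…·T1 = [-1 0 1; 0 1 3; 0 0 1]
T4·…·T1 = [-1 0 1; 0 1 -1; 0 0 1]
T5·…·T1 = [-1 0 -3; 0 1 2; 0 0 1]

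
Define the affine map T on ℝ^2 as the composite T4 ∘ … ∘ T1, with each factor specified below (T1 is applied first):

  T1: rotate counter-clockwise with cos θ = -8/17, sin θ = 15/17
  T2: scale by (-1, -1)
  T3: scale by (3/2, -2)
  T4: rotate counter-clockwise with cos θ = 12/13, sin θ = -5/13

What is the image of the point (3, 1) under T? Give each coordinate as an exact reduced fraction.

T1 rotate counter-clockwise with cos θ = -8/17, sin θ = 15/17: (3, 1) → (-39/17, 37/17)
T2 scale by (-1, -1): (-39/17, 37/17) → (39/17, -37/17)
T3 scale by (3/2, -2): (39/17, -37/17) → (117/34, 74/17)
T4 rotate counter-clockwise with cos θ = 12/13, sin θ = -5/13: (117/34, 74/17) → (1072/221, 1191/442)

T(p) = (1072/221, 1191/442)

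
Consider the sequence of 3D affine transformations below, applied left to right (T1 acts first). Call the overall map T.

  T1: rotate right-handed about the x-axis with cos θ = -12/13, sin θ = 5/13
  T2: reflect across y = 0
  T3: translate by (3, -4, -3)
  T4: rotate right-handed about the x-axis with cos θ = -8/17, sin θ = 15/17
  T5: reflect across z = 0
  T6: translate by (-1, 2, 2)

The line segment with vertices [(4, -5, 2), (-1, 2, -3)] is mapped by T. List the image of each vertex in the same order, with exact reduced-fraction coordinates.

image vertices: (6, 2578/221, 1268/221), (1, 681/221, 1143/221)

T1 rotate right-handed about the x-axis with cos θ = -12/13, sin θ = 5/13: (4, -5, 2) → (4, 50/13, -49/13); (-1, 2, -3) → (-1, -9/13, 46/13)
T2 reflect across y = 0: (4, 50/13, -49/13) → (4, -50/13, -49/13); (-1, -9/13, 46/13) → (-1, 9/13, 46/13)
T3 translate by (3, -4, -3): (4, -50/13, -49/13) → (7, -102/13, -88/13); (-1, 9/13, 46/13) → (2, -43/13, 7/13)
T4 rotate right-handed about the x-axis with cos θ = -8/17, sin θ = 15/17: (7, -102/13, -88/13) → (7, 2136/221, -826/221); (2, -43/13, 7/13) → (2, 239/221, -701/221)
T5 reflect across z = 0: (7, 2136/221, -826/221) → (7, 2136/221, 826/221); (2, 239/221, -701/221) → (2, 239/221, 701/221)
T6 translate by (-1, 2, 2): (7, 2136/221, 826/221) → (6, 2578/221, 1268/221); (2, 239/221, 701/221) → (1, 681/221, 1143/221)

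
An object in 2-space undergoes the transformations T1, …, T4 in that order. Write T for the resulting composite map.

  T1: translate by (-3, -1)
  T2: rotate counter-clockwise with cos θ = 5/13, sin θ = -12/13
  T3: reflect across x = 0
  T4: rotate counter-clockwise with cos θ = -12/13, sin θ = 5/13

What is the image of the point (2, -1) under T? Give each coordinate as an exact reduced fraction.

T(p) = (-358/169, 121/169)

T1 translate by (-3, -1): (2, -1) → (-1, -2)
T2 rotate counter-clockwise with cos θ = 5/13, sin θ = -12/13: (-1, -2) → (-29/13, 2/13)
T3 reflect across x = 0: (-29/13, 2/13) → (29/13, 2/13)
T4 rotate counter-clockwise with cos θ = -12/13, sin θ = 5/13: (29/13, 2/13) → (-358/169, 121/169)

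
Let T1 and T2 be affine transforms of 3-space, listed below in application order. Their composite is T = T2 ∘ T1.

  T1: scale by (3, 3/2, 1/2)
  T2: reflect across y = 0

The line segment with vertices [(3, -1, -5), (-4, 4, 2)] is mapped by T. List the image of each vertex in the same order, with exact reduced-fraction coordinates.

image vertices: (9, 3/2, -5/2), (-12, -6, 1)

T1 scale by (3, 3/2, 1/2): (3, -1, -5) → (9, -3/2, -5/2); (-4, 4, 2) → (-12, 6, 1)
T2 reflect across y = 0: (9, -3/2, -5/2) → (9, 3/2, -5/2); (-12, 6, 1) → (-12, -6, 1)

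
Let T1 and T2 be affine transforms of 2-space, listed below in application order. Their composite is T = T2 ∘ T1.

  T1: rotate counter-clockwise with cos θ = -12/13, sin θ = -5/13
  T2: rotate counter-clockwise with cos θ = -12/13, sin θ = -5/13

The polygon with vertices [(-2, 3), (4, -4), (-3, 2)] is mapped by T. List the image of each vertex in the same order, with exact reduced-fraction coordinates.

image vertices: (-46/13, 9/13), (956/169, 4/169), (-597/169, -122/169)

T1 rotate counter-clockwise with cos θ = -12/13, sin θ = -5/13: (-2, 3) → (3, -2); (4, -4) → (-68/13, 28/13); (-3, 2) → (46/13, -9/13)
T2 rotate counter-clockwise with cos θ = -12/13, sin θ = -5/13: (3, -2) → (-46/13, 9/13); (-68/13, 28/13) → (956/169, 4/169); (46/13, -9/13) → (-597/169, -122/169)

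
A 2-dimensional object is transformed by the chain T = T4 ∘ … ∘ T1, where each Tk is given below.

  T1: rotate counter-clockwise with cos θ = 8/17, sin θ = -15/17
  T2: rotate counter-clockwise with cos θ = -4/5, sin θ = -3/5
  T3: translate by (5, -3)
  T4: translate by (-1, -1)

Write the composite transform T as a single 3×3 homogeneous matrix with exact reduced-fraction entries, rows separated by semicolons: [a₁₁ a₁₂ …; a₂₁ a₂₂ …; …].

T1 = [8/17 15/17 0; -15/17 8/17 0; 0 0 1]
T2·T1 = [-77/85 -36/85 0; 36/85 -77/85 0; 0 0 1]
T3·…·T1 = [-77/85 -36/85 5; 36/85 -77/85 -3; 0 0 1]
T4·…·T1 = [-77/85 -36/85 4; 36/85 -77/85 -4; 0 0 1]

T = [-77/85 -36/85 4; 36/85 -77/85 -4; 0 0 1]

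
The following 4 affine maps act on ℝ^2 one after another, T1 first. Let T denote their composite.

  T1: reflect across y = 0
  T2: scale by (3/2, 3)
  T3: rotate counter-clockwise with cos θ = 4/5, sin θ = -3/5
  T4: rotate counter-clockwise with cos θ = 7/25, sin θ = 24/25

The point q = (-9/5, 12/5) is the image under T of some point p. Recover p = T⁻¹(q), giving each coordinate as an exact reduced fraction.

p = (0, -1)

T1 = [1 0 0; 0 -1 0; 0 0 1]
T2·T1 = [3/2 0 0; 0 -3 0; 0 0 1]
T3·…·T1 = [6/5 -9/5 0; -9/10 -12/5 0; 0 0 1]
T4·…·T1 = [6/5 9/5 0; 9/10 -12/5 0; 0 0 1]
det M = -9/2; M⁻¹ = [8/15 2/5 0; 1/5 -4/15 0; 0 0 1]
M⁻¹ · (-9/5, 12/5)ᵀ = (0, -1)ᵀ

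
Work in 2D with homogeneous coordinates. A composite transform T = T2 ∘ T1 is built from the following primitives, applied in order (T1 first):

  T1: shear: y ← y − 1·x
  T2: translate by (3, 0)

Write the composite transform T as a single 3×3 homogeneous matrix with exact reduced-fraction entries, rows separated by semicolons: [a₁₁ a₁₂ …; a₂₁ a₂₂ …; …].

T = [1 0 3; -1 1 0; 0 0 1]

T1 = [1 0 0; -1 1 0; 0 0 1]
T2·T1 = [1 0 3; -1 1 0; 0 0 1]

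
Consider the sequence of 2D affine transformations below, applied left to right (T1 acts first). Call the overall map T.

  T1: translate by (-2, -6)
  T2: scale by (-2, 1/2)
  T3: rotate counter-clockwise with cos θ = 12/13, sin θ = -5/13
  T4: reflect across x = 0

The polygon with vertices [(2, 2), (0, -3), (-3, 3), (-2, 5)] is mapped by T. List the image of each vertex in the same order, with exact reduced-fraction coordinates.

T1 translate by (-2, -6): (2, 2) → (0, -4); (0, -3) → (-2, -9); (-3, 3) → (-5, -3); (-2, 5) → (-4, -1)
T2 scale by (-2, 1/2): (0, -4) → (0, -2); (-2, -9) → (4, -9/2); (-5, -3) → (10, -3/2); (-4, -1) → (8, -1/2)
T3 rotate counter-clockwise with cos θ = 12/13, sin θ = -5/13: (0, -2) → (-10/13, -24/13); (4, -9/2) → (51/26, -74/13); (10, -3/2) → (225/26, -68/13); (8, -1/2) → (187/26, -46/13)
T4 reflect across x = 0: (-10/13, -24/13) → (10/13, -24/13); (51/26, -74/13) → (-51/26, -74/13); (225/26, -68/13) → (-225/26, -68/13); (187/26, -46/13) → (-187/26, -46/13)

image vertices: (10/13, -24/13), (-51/26, -74/13), (-225/26, -68/13), (-187/26, -46/13)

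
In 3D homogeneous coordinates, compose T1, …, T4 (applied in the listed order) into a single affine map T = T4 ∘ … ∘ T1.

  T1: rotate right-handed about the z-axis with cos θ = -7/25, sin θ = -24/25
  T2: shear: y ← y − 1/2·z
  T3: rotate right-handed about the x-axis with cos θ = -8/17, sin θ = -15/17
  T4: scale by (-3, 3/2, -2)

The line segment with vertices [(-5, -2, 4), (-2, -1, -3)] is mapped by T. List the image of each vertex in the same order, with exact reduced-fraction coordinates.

image vertices: (39/25, 1242/425, 824/85), (6/5, -1119/170, 63/17)

T1 rotate right-handed about the z-axis with cos θ = -7/25, sin θ = -24/25: (-5, -2, 4) → (-13/25, 134/25, 4); (-2, -1, -3) → (-2/5, 11/5, -3)
T2 shear: y ← y − 1/2·z: (-13/25, 134/25, 4) → (-13/25, 84/25, 4); (-2/5, 11/5, -3) → (-2/5, 37/10, -3)
T3 rotate right-handed about the x-axis with cos θ = -8/17, sin θ = -15/17: (-13/25, 84/25, 4) → (-13/25, 828/425, -412/85); (-2/5, 37/10, -3) → (-2/5, -373/85, -63/34)
T4 scale by (-3, 3/2, -2): (-13/25, 828/425, -412/85) → (39/25, 1242/425, 824/85); (-2/5, -373/85, -63/34) → (6/5, -1119/170, 63/17)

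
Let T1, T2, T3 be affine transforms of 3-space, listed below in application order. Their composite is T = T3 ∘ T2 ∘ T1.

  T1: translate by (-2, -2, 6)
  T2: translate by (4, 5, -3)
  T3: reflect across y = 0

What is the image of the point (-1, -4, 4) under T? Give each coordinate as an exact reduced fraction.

T1 translate by (-2, -2, 6): (-1, -4, 4) → (-3, -6, 10)
T2 translate by (4, 5, -3): (-3, -6, 10) → (1, -1, 7)
T3 reflect across y = 0: (1, -1, 7) → (1, 1, 7)

T(p) = (1, 1, 7)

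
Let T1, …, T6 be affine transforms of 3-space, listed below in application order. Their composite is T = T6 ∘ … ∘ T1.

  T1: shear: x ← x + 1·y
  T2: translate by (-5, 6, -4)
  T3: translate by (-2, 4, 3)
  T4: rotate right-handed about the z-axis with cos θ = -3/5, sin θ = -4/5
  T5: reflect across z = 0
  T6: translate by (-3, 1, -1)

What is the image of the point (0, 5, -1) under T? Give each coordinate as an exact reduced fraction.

T(p) = (51/5, -32/5, 1)

T1 shear: x ← x + 1·y: (0, 5, -1) → (5, 5, -1)
T2 translate by (-5, 6, -4): (5, 5, -1) → (0, 11, -5)
T3 translate by (-2, 4, 3): (0, 11, -5) → (-2, 15, -2)
T4 rotate right-handed about the z-axis with cos θ = -3/5, sin θ = -4/5: (-2, 15, -2) → (66/5, -37/5, -2)
T5 reflect across z = 0: (66/5, -37/5, -2) → (66/5, -37/5, 2)
T6 translate by (-3, 1, -1): (66/5, -37/5, 2) → (51/5, -32/5, 1)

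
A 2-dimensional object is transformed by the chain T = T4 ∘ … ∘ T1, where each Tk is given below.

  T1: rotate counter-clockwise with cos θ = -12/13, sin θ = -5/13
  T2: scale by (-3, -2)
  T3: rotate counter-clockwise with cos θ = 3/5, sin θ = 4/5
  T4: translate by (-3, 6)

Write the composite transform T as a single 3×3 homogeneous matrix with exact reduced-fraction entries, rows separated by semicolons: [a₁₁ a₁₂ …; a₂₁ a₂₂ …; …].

T1 = [-12/13 5/13 0; -5/13 -12/13 0; 0 0 1]
T2·T1 = [36/13 -15/13 0; 10/13 24/13 0; 0 0 1]
T3·…·T1 = [68/65 -141/65 0; 174/65 12/65 0; 0 0 1]
T4·…·T1 = [68/65 -141/65 -3; 174/65 12/65 6; 0 0 1]

T = [68/65 -141/65 -3; 174/65 12/65 6; 0 0 1]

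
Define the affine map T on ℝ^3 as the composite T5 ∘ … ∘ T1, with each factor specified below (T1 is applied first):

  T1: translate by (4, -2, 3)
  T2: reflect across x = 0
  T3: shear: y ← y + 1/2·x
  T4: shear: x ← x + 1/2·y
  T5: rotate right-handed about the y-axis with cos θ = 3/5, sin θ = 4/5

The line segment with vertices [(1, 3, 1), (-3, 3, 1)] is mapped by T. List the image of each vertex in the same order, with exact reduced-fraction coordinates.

T1 translate by (4, -2, 3): (1, 3, 1) → (5, 1, 4); (-3, 3, 1) → (1, 1, 4)
T2 reflect across x = 0: (5, 1, 4) → (-5, 1, 4); (1, 1, 4) → (-1, 1, 4)
T3 shear: y ← y + 1/2·x: (-5, 1, 4) → (-5, -3/2, 4); (-1, 1, 4) → (-1, 1/2, 4)
T4 shear: x ← x + 1/2·y: (-5, -3/2, 4) → (-23/4, -3/2, 4); (-1, 1/2, 4) → (-3/4, 1/2, 4)
T5 rotate right-handed about the y-axis with cos θ = 3/5, sin θ = 4/5: (-23/4, -3/2, 4) → (-1/4, -3/2, 7); (-3/4, 1/2, 4) → (11/4, 1/2, 3)

image vertices: (-1/4, -3/2, 7), (11/4, 1/2, 3)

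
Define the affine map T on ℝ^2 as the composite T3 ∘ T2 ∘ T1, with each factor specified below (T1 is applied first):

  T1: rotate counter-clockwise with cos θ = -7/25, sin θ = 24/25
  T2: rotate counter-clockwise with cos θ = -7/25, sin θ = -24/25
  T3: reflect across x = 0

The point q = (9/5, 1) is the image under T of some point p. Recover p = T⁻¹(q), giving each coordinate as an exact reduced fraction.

T1 = [-7/25 -24/25 0; 24/25 -7/25 0; 0 0 1]
T2·T1 = [1 0 0; 0 1 0; 0 0 1]
T3·…·T1 = [-1 0 0; 0 1 0; 0 0 1]
det M = -1; M⁻¹ = [-1 0 0; 0 1 0; 0 0 1]
M⁻¹ · (9/5, 1)ᵀ = (-9/5, 1)ᵀ

p = (-9/5, 1)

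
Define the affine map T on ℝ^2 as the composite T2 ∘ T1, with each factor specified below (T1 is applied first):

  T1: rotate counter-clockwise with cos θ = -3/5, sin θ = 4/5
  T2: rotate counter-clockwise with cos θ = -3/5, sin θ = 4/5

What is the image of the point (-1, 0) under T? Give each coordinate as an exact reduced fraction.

T1 rotate counter-clockwise with cos θ = -3/5, sin θ = 4/5: (-1, 0) → (3/5, -4/5)
T2 rotate counter-clockwise with cos θ = -3/5, sin θ = 4/5: (3/5, -4/5) → (7/25, 24/25)

T(p) = (7/25, 24/25)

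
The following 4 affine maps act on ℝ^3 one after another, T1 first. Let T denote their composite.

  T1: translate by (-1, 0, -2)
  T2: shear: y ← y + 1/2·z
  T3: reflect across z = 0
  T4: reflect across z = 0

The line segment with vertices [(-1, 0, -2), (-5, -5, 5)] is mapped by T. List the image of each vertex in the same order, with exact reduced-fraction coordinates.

T1 translate by (-1, 0, -2): (-1, 0, -2) → (-2, 0, -4); (-5, -5, 5) → (-6, -5, 3)
T2 shear: y ← y + 1/2·z: (-2, 0, -4) → (-2, -2, -4); (-6, -5, 3) → (-6, -7/2, 3)
T3 reflect across z = 0: (-2, -2, -4) → (-2, -2, 4); (-6, -7/2, 3) → (-6, -7/2, -3)
T4 reflect across z = 0: (-2, -2, 4) → (-2, -2, -4); (-6, -7/2, -3) → (-6, -7/2, 3)

image vertices: (-2, -2, -4), (-6, -7/2, 3)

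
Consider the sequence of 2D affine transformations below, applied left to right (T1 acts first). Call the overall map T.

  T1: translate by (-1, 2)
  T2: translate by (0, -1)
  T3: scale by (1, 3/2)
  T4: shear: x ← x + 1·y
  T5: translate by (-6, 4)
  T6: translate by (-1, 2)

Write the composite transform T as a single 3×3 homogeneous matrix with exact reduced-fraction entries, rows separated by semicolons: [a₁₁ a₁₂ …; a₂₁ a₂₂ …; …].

T1 = [1 0 -1; 0 1 2; 0 0 1]
T2·T1 = [1 0 -1; 0 1 1; 0 0 1]
T3·…·T1 = [1 0 -1; 0 3/2 3/2; 0 0 1]
T4·…·T1 = [1 3/2 1/2; 0 3/2 3/2; 0 0 1]
T5·…·T1 = [1 3/2 -11/2; 0 3/2 11/2; 0 0 1]
T6·…·T1 = [1 3/2 -13/2; 0 3/2 15/2; 0 0 1]

T = [1 3/2 -13/2; 0 3/2 15/2; 0 0 1]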